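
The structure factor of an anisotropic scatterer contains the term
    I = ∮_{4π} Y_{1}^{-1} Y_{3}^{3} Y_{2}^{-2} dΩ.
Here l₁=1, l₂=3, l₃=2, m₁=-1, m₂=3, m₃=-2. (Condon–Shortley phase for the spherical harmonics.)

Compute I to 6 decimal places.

m-sum 0 ✓  L=6 even ✓  2≤2≤4 ✓
Π(2lᵢ+1) = 3×7×5 = 105
triangle coeff Δ(1,3,2) = 1/105
Σ_t [1,1]: t=1:−1/4 = -1/4
(3j)²=3/35 [(1 3 2; 0 0 0)], sign=-1
Σ_t [2,2]: t=2:+1/48 = 1/48
(3j)²=1/7 [(1 3 2; -1 3 -2)], sign=+1
⇒ 4πI² = 9/7
I = (-1)√(9/7/(4π)) = -0.31986543

-0.319865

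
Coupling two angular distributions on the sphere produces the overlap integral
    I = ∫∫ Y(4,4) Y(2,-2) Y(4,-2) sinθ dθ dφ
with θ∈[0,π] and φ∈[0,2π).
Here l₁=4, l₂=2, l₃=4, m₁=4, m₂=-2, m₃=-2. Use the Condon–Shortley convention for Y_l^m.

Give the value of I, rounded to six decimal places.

-0.106180

Rules hold: Σm=0, L=10 even, 2≤4≤6.
N = 9·5·9 = 405
Δ = 2!·6!·2!/11! = 1/13860
Racah Σ t=0..2: t=0:+1/192 t=1:−1/36 t=2:+1/192 = -5/288
⇒ 3j(4 2 4; 0 0 0)² = 20/693, sgn -1
Racah Σ t=0..0: t=0:+1/2880 = 1/2880
⇒ 3j(4 2 4; 4 -2 -2)² = 2/165, sgn +1
4πI² = N·(3j₀)²·(3jₘ)² = 120/847
I = -1·√(0.141677/4π) = -0.10618031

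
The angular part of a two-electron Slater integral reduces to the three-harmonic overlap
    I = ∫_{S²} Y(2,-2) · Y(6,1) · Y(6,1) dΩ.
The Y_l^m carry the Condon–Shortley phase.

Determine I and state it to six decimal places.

0.196649

m-sum 0 ✓  L=14 even ✓  4≤6≤8 ✓
Π(2lᵢ+1) = 5×13×13 = 845
triangle coeff Δ(2,6,6) = 1/90090
Σ_t [0,2]: t=0:+1/69120 t=1:−1/14400 t=2:+1/69120 = -7/172800
(3j)²=14/715 [(2 6 6; 0 0 0)], sign=-1
Σ_t [2,2]: t=2:+1/57600 = 1/57600
(3j)²=21/715 [(2 6 6; -2 1 1)], sign=-1
⇒ 4πI² = 294/605
I = (+1)√(294/605/(4π)) = 0.19664868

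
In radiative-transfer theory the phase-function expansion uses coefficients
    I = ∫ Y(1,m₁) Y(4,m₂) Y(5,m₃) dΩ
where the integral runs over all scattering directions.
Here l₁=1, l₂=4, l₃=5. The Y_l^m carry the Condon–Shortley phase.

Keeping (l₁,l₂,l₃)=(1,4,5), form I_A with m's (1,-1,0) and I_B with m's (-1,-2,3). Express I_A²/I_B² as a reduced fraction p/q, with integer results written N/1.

5/14

l's match ⇒ only the (l;m) 3-j factors differ between A and B.
A: triangle coeff Δ(1,4,5) = 1/495; Σ_t [0,0]: t=0:+1/1440 = 1/1440; (3j)²=2/99 [(1 4 5; 1 -1 0)], sign=-1
B: triangle coeff Δ(1,4,5) = 1/495; Σ_t [0,0]: t=0:+1/2880 = 1/2880; (3j)²=28/495 [(1 4 5; -1 -2 3)], sign=+1
I_A²/I_B² = (2/99)/(28/495) = 5/14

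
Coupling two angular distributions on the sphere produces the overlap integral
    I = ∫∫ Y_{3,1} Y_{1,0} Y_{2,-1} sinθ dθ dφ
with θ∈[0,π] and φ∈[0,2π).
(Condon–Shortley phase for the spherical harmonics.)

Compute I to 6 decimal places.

Checks pass: Σm=0; 6 even; l₃=2∈[2,4].
(2·3+1)(2·1+1)(2·2+1) = 105
Δ: 2! 4! 0! / 7! → 1/105
sum: t=1:−1/4 = -1/4
3j²(3 1 2; 0 0 0) = Δ·Π!·Σ² = 3/35  (sign -1)
sum: t=1:−1/6 = -1/6
3j²(3 1 2; 1 0 -1) = Δ·Π!·Σ² = 8/105  (sign +1)
combine: 4πI² = 105·3/35·8/105 = 24/35
take √, sign -1: I = -0.23359668

-0.233597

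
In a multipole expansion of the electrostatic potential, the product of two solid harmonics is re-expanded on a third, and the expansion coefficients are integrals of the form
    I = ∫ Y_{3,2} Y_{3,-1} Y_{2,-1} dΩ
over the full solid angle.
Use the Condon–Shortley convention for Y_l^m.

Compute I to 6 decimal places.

0.162868

m-sum 0 ✓  L=8 even ✓  0≤2≤6 ✓
Π(2lᵢ+1) = 7×7×5 = 245
triangle coeff Δ(3,3,2) = 1/3780
Σ_t [1,3]: t=1:−1/24 t=2:+1/4 t=3:−1/24 = 1/6
(3j)²=4/105 [(3 3 2; 0 0 0)], sign=+1
Σ_t [0,1]: t=0:+1/48 t=1:−1/12 = -1/16
(3j)²=1/28 [(3 3 2; 2 -1 -1)], sign=+1
⇒ 4πI² = 1/3
I = (+1)√(1/3/(4π)) = 0.16286750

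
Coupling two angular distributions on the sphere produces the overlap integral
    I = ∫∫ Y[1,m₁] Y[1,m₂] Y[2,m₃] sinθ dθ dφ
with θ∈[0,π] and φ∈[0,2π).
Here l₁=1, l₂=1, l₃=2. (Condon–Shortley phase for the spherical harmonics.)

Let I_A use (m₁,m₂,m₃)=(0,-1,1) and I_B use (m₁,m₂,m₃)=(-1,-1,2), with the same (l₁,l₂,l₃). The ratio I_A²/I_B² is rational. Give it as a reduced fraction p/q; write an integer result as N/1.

1/2

Shared (l₁,l₂,l₃)=(1,1,2): N and (l;000)² cancel in I_A²/I_B².
A: Δ = 0!·2!·2!/5! = 1/30; Racah Σ t=0..0: t=0:+1/2 = 1/2; ⇒ 3j(1 1 2; 0 -1 1)² = 1/10, sgn -1
B: Δ = 0!·2!·2!/5! = 1/30; Racah Σ t=0..0: t=0:+1/4 = 1/4; ⇒ 3j(1 1 2; -1 -1 2)² = 1/5, sgn +1
I_A²/I_B² = (1/10)/(1/5) = 1/2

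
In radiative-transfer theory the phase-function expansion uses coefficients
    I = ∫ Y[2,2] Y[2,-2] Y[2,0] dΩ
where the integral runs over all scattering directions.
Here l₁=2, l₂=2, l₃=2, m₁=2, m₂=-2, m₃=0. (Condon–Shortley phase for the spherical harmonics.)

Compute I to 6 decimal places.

-0.180224

Rules hold: Σm=0, L=6 even, 0≤2≤4.
N = 5·5·5 = 125
Δ = 2!·2!·2!/7! = 1/630
Racah Σ t=0..2: t=0:+1/8 t=1:−1/1 t=2:+1/8 = -3/4
⇒ 3j(2 2 2; 0 0 0)² = 2/35, sgn -1
Racah Σ t=0..0: t=0:+1/8 = 1/8
⇒ 3j(2 2 2; 2 -2 0)² = 2/35, sgn +1
4πI² = N·(3j₀)²·(3jₘ)² = 20/49
I = -1·√(0.408163/4π) = -0.18022375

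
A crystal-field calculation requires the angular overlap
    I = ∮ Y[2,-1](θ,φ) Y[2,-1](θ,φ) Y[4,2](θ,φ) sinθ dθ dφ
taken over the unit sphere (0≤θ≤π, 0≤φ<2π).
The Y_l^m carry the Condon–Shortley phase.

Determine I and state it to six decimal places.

Rules hold: Σm=0, L=8 even, 0≤4≤4.
N = 5·5·9 = 225
Δ = 0!·4!·4!/9! = 1/630
Racah Σ t=0..0: t=0:+1/16 = 1/16
⇒ 3j(2 2 4; 0 0 0)² = 2/35, sgn +1
Racah Σ t=0..0: t=0:+1/36 = 1/36
⇒ 3j(2 2 4; -1 -1 2)² = 4/63, sgn +1
4πI² = N·(3j₀)²·(3jₘ)² = 40/49
I = +1·√(0.816327/4π) = 0.25487487

0.254875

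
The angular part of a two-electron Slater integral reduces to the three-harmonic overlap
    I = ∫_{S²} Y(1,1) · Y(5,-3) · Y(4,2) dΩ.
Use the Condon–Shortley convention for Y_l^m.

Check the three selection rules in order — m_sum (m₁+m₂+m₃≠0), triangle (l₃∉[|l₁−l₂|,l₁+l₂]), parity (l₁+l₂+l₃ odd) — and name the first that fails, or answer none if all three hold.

none

m₁+m₂+m₃ = 1 − 3 + 2 = 0  ✓
triangle: |1−5|=4 ≤ l₃=4 ≤ 1+5=6  ✓
parity: l₁+l₂+l₃ = 10 is even  ✓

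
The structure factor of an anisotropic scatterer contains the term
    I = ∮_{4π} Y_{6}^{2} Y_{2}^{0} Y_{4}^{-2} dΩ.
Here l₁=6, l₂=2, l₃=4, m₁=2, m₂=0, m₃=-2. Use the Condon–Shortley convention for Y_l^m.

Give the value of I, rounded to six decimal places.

Rules hold: Σm=0, L=12 even, 4≤4≤8.
N = 13·5·9 = 585
Δ = 4!·8!·0!/13! = 1/6435
Racah Σ t=2..2: t=2:+1/2304 = 1/2304
⇒ 3j(6 2 4; 0 0 0)² = 5/143, sgn +1
Racah Σ t=2..2: t=2:+1/5760 = 1/5760
⇒ 3j(6 2 4; 2 0 -2)² = 56/2145, sgn +1
4πI² = N·(3j₀)²·(3jₘ)² = 840/1573
I = +1·√(0.534011/4π) = 0.20614383

0.206144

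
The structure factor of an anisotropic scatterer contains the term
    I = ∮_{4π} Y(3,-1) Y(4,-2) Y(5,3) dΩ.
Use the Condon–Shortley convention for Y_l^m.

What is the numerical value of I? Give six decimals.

Checks pass: Σm=0; 12 even; l₃=5∈[1,7].
(2·3+1)(2·4+1)(2·5+1) = 693
Δ: 2! 4! 6! / 13! → 1/180180
sum: t=0:+1/576 t=1:−1/144 t=2:+1/576 = -1/288
3j²(3 4 5; 0 0 0) = Δ·Π!·Σ² = 20/1001  (sign +1)
sum: t=0:+1/2304 t=1:−1/720 t=2:+1/5760 = -1/1280
3j²(3 4 5; -1 -2 3) = Δ·Π!·Σ² = 27/1430  (sign -1)
combine: 4πI² = 693·20/1001·27/1430 = 486/1859
take √, sign -1: I = -0.14423595

-0.144236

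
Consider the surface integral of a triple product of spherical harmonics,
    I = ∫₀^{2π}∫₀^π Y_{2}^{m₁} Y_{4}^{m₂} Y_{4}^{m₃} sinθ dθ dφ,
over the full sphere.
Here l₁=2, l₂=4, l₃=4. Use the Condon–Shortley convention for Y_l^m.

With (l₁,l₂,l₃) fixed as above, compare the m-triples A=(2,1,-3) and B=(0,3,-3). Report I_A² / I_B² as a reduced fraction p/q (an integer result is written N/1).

54/7

l's match ⇒ only the (l;m) 3-j factors differ between A and B.
A: triangle coeff Δ(2,4,4) = 1/13860; Σ_t [0,0]: t=0:+1/480 = 1/480; (3j)²=3/110 [(2 4 4; 2 1 -3)], sign=-1
B: triangle coeff Δ(2,4,4) = 1/13860; Σ_t [1,2]: t=1:−1/720 t=2:+1/480 = 1/1440; (3j)²=7/1980 [(2 4 4; 0 3 -3)], sign=-1
I_A²/I_B² = (3/110)/(7/1980) = 54/7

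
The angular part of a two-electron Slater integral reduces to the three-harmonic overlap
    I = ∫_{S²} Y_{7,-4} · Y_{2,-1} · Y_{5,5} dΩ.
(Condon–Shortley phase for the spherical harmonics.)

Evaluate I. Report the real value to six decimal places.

Checks pass: Σm=0; 14 even; l₃=5∈[5,9].
(2·7+1)(2·2+1)(2·5+1) = 825
Δ: 4! 10! 0! / 15! → 1/15015
sum: t=2:+1/57600 = 1/57600
3j²(7 2 5; 0 0 0) = Δ·Π!·Σ² = 21/715  (sign -1)
sum: t=1:−1/21772800 = -1/21772800
3j²(7 2 5; -4 -1 5) = Δ·Π!·Σ² = 1/1365  (sign -1)
combine: 4πI² = 825·21/715·1/1365 = 3/169
take √, sign +1: I = 0.03758481

0.037585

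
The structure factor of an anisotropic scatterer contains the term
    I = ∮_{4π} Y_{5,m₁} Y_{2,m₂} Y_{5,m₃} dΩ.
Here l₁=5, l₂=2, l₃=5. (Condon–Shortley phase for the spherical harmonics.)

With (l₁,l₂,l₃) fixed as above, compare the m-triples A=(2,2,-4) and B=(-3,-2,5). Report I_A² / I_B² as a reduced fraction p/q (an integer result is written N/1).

12/5

l's match ⇒ only the (l;m) 3-j factors differ between A and B.
A: triangle coeff Δ(5,2,5) = 1/38610; Σ_t [2,2]: t=2:+1/20160 = 1/20160; (3j)²=12/715 [(5 2 5; 2 2 -4)], sign=-1
B: triangle coeff Δ(5,2,5) = 1/38610; Σ_t [0,0]: t=0:+1/161280 = 1/161280; (3j)²=1/143 [(5 2 5; -3 -2 5)], sign=+1
I_A²/I_B² = (12/715)/(1/143) = 12/5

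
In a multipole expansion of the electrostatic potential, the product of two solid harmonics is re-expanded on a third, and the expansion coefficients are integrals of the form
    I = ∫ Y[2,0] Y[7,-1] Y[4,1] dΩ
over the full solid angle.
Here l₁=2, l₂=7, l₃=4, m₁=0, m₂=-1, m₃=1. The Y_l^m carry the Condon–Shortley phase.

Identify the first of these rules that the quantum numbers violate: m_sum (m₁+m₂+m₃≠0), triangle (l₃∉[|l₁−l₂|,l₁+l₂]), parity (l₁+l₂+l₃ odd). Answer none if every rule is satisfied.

Σmᵢ = 0  ✓
l₃∈[|l₁−l₂|,l₁+l₂]=[5,9], have l₃=4  ✗
Σlᵢ = 13 ⇒ odd

triangle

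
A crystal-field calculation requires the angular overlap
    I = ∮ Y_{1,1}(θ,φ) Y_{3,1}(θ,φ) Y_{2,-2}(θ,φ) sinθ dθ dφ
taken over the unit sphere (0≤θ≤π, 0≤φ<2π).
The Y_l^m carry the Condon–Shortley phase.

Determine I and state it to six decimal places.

m-sum 0 ✓  L=6 even ✓  2≤2≤4 ✓
Π(2lᵢ+1) = 3×7×5 = 105
triangle coeff Δ(1,3,2) = 1/105
Σ_t [1,1]: t=1:−1/4 = -1/4
(3j)²=3/35 [(1 3 2; 0 0 0)], sign=-1
Σ_t [0,0]: t=0:+1/48 = 1/48
(3j)²=1/105 [(1 3 2; 1 1 -2)], sign=+1
⇒ 4πI² = 3/35
I = (-1)√(3/35/(4π)) = -0.08258890

-0.082589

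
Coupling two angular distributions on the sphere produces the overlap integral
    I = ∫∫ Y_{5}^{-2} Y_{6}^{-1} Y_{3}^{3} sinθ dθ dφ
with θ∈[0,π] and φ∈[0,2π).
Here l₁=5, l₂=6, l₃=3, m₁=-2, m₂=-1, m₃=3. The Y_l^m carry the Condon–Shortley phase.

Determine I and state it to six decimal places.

0.145631

Rules hold: Σm=0, L=14 even, 1≤3≤11.
N = 11·13·7 = 1001
Δ = 8!·2!·4!/15! = 1/675675
Racah Σ t=3..5: t=3:−1/8640 t=4:+1/2304 t=5:−1/8640 = 7/34560
⇒ 3j(5 6 3; 0 0 0)² = 7/429, sgn -1
Racah Σ t=5..5: t=5:−1/34560 = -1/34560
⇒ 3j(5 6 3; -2 -1 3)² = 7/429, sgn -1
4πI² = N·(3j₀)²·(3jₘ)² = 343/1287
I = +1·√(0.266511/4π) = 0.14563067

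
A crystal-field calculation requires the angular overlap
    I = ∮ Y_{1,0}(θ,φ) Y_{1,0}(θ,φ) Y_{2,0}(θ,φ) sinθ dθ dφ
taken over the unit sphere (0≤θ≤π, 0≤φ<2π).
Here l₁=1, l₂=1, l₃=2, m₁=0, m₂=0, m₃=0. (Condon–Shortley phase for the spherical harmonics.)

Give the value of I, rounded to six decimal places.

Checks pass: Σm=0; 4 even; l₃=2∈[0,2].
(2·1+1)(2·1+1)(2·2+1) = 45
Δ: 0! 2! 2! / 5! → 1/30
sum: t=0:+1/1 = 1/1
3j²(1 1 2; 0 0 0) = Δ·Π!·Σ² = 2/15  (sign +1)
(m-triple is (0,0,0) — same symbol as above.)
combine: 4πI² = 45·2/15·2/15 = 4/5
take √, sign +1: I = 0.25231325

0.252313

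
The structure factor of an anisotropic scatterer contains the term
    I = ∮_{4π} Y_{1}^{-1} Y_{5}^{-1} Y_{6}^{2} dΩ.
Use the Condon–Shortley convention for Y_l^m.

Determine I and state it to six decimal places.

0.216205

m-sum 0 ✓  L=12 even ✓  4≤6≤6 ✓
Π(2lᵢ+1) = 3×11×13 = 429
triangle coeff Δ(1,5,6) = 1/858
Σ_t [0,0]: t=0:+1/14400 = 1/14400
(3j)²=6/143 [(1 5 6; 0 0 0)], sign=+1
Σ_t [0,0]: t=0:+1/34560 = 1/34560
(3j)²=14/429 [(1 5 6; -1 -1 2)], sign=+1
⇒ 4πI² = 84/143
I = (+1)√(84/143/(4π)) = 0.21620548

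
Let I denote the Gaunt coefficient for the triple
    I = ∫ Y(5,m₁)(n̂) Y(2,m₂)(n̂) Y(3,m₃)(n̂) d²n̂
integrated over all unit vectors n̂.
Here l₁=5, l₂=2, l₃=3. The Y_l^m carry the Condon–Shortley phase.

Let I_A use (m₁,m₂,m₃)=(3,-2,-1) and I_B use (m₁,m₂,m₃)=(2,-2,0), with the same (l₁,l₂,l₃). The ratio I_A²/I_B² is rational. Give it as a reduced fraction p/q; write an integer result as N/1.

l's match ⇒ only the (l;m) 3-j factors differ between A and B.
A: triangle coeff Δ(5,2,3) = 1/2310; Σ_t [0,0]: t=0:+1/1152 = 1/1152; (3j)²=1/33 [(5 2 3; 3 -2 -1)], sign=+1
B: triangle coeff Δ(5,2,3) = 1/2310; Σ_t [0,0]: t=0:+1/864 = 1/864; (3j)²=1/66 [(5 2 3; 2 -2 0)], sign=-1
I_A²/I_B² = (1/33)/(1/66) = 2/1

2/1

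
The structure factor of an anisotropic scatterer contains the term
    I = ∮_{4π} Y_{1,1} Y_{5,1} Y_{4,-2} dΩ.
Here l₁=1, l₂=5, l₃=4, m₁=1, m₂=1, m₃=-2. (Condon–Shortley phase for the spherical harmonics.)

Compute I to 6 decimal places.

-0.120286

Rules hold: Σm=0, L=10 even, 4≤4≤6.
N = 3·11·9 = 297
Δ = 2!·0!·8!/11! = 1/495
Racah Σ t=1..1: t=1:−1/576 = -1/576
⇒ 3j(1 5 4; 0 0 0)² = 5/99, sgn -1
Racah Σ t=0..0: t=0:+1/2880 = 1/2880
⇒ 3j(1 5 4; 1 1 -2)² = 2/165, sgn +1
4πI² = N·(3j₀)²·(3jₘ)² = 2/11
I = -1·√(0.181818/4π) = -0.12028562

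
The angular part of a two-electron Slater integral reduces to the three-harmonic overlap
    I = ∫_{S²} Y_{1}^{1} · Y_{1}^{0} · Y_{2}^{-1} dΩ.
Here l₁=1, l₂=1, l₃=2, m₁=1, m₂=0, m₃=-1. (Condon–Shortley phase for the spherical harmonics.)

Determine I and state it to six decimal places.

-0.218510

Rules hold: Σm=0, L=4 even, 0≤2≤2.
N = 3·3·5 = 45
Δ = 0!·2!·2!/5! = 1/30
Racah Σ t=0..0: t=0:+1/1 = 1/1
⇒ 3j(1 1 2; 0 0 0)² = 2/15, sgn +1
Racah Σ t=0..0: t=0:+1/2 = 1/2
⇒ 3j(1 1 2; 1 0 -1)² = 1/10, sgn -1
4πI² = N·(3j₀)²·(3jₘ)² = 3/5
I = -1·√(0.6/4π) = -0.21850969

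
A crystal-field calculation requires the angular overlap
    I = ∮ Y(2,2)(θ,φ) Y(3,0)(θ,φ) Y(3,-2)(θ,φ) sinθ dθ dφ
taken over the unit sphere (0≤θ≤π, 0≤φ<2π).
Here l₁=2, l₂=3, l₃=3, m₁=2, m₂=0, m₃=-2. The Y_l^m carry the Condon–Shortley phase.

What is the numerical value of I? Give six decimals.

-0.188063

Rules hold: Σm=0, L=8 even, 1≤3≤5.
N = 5·7·7 = 245
Δ = 2!·2!·4!/9! = 1/3780
Racah Σ t=0..2: t=0:+1/24 t=1:−1/4 t=2:+1/24 = -1/6
⇒ 3j(2 3 3; 0 0 0)² = 4/105, sgn +1
Racah Σ t=0..0: t=0:+1/24 = 1/24
⇒ 3j(2 3 3; 2 0 -2)² = 1/21, sgn -1
4πI² = N·(3j₀)²·(3jₘ)² = 4/9
I = -1·√(0.444444/4π) = -0.18806319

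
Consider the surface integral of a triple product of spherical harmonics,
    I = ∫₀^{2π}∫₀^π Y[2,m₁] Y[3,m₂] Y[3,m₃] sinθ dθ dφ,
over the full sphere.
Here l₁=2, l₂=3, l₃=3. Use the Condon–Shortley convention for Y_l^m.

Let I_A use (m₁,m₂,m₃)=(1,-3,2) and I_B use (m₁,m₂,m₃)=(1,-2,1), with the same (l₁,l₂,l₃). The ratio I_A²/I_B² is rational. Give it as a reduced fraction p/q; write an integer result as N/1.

Shared (l₁,l₂,l₃)=(2,3,3): N and (l;000)² cancel in I_A²/I_B².
A: Δ = 2!·2!·4!/9! = 1/3780; Racah Σ t=0..0: t=0:+1/48 = 1/48; ⇒ 3j(2 3 3; 1 -3 2)² = 5/84, sgn -1
B: Δ = 2!·2!·4!/9! = 1/3780; Racah Σ t=0..1: t=0:+1/12 t=1:−1/48 = 1/16; ⇒ 3j(2 3 3; 1 -2 1)² = 1/28, sgn +1
I_A²/I_B² = (5/84)/(1/28) = 5/3

5/3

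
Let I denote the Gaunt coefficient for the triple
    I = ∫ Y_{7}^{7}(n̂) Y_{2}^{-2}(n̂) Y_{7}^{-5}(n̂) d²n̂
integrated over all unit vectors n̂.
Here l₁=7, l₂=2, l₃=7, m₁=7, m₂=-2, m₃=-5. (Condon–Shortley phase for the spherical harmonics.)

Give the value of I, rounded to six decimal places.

0.066694

Checks pass: Σm=0; 16 even; l₃=7∈[5,9].
(2·7+1)(2·2+1)(2·7+1) = 1125
Δ: 2! 12! 2! / 17! → 1/185640
sum: t=0:+1/2419200 t=1:−1/518400 t=2:+1/2419200 = -1/907200
3j²(7 2 7; 0 0 0) = Δ·Π!·Σ² = 56/3315  (sign +1)
sum: t=0:+1/1916006400 = 1/1916006400
3j²(7 2 7; 7 -2 -5) = Δ·Π!·Σ² = 1/340  (sign +1)
combine: 4πI² = 1125·56/3315·1/340 = 210/3757
take √, sign +1: I = 0.06669359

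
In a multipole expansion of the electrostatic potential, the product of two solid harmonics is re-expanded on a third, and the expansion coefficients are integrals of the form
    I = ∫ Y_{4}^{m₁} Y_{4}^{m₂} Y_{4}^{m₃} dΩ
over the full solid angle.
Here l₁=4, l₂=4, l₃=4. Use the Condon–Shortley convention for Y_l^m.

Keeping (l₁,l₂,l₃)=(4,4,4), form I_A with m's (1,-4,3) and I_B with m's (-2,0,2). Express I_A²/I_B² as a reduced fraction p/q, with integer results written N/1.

l's match ⇒ only the (l;m) 3-j factors differ between A and B.
A: triangle coeff Δ(4,4,4) = 1/450450; Σ_t [0,0]: t=0:+1/3456 = 1/3456; (3j)²=35/1287 [(4 4 4; 1 -4 3)], sign=-1
B: triangle coeff Δ(4,4,4) = 1/450450; Σ_t [2,4]: t=2:+1/384 t=3:−1/216 t=4:+1/2304 = -11/6912; (3j)²=11/1638 [(4 4 4; -2 0 2)], sign=-1
I_A²/I_B² = (35/1287)/(11/1638) = 490/121

490/121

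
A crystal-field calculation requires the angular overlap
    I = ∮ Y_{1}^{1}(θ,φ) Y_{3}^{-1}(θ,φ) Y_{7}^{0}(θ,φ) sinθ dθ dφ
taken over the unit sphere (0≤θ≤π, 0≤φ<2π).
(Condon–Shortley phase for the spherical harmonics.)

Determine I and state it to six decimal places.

0.000000

|1−3|≤7≤1+3 violated ⇒ I = 0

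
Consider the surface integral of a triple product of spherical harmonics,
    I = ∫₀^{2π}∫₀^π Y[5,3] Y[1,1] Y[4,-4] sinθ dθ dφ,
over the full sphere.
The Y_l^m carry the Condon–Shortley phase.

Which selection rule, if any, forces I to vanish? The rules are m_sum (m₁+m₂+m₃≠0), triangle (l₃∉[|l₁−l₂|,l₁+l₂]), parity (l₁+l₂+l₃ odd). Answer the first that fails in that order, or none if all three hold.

azimuthal sum: 3 + 1 − 4 = 0  ✓
4 ≤ 4 ≤ 6 (triangle on l)  ✓
L = 5 + 1 + 4 = 10 (even)  ✓

none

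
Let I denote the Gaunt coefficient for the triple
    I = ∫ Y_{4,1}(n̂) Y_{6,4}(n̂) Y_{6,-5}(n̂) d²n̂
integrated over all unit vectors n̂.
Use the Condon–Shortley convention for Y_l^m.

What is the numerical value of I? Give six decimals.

0.047465

Checks pass: Σm=0; 16 even; l₃=6∈[2,10].
(2·4+1)(2·6+1)(2·6+1) = 1521
Δ: 4! 4! 8! / 17! → 1/15315300
sum: t=0:+1/829440 t=1:−1/25920 t=2:+1/9216 t=3:−1/25920 t=4:+1/829440 = 7/207360
3j²(4 6 6; 0 0 0) = Δ·Π!·Σ² = 28/2431  (sign +1)
sum: t=2:+1/967680 t=3:−1/725760 = -1/2903040
3j²(4 6 6; 1 4 -5) = Δ·Π!·Σ² = 5/3094  (sign +1)
combine: 4πI² = 1521·28/2431·5/3094 = 90/3179
take √, sign +1: I = 0.04746473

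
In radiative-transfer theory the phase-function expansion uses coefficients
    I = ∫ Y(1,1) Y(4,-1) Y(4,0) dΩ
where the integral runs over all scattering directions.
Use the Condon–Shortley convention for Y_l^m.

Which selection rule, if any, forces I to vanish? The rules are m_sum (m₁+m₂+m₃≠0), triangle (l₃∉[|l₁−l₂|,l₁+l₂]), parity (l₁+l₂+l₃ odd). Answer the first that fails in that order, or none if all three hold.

parity

azimuthal sum: 1 − 1 + 0 = 0  ✓
3 ≤ 4 ≤ 5 (triangle on l)  ✓
L = 1 + 4 + 4 = 9 (odd)  ✗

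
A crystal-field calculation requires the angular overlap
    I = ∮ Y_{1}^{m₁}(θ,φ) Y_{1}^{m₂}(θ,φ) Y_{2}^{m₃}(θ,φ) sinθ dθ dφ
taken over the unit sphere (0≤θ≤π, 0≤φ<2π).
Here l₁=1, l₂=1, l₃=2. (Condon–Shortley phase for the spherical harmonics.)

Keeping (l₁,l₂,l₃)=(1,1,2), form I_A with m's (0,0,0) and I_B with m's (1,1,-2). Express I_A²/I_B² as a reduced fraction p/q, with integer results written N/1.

2/3

Shared (l₁,l₂,l₃)=(1,1,2): N and (l;000)² cancel in I_A²/I_B².
A: Δ = 0!·2!·2!/5! = 1/30; Racah Σ t=0..0: t=0:+1/1 = 1/1; ⇒ 3j(1 1 2; 0 0 0)² = 2/15, sgn +1
B: Δ = 0!·2!·2!/5! = 1/30; Racah Σ t=0..0: t=0:+1/4 = 1/4; ⇒ 3j(1 1 2; 1 1 -2)² = 1/5, sgn +1
I_A²/I_B² = (2/15)/(1/5) = 2/3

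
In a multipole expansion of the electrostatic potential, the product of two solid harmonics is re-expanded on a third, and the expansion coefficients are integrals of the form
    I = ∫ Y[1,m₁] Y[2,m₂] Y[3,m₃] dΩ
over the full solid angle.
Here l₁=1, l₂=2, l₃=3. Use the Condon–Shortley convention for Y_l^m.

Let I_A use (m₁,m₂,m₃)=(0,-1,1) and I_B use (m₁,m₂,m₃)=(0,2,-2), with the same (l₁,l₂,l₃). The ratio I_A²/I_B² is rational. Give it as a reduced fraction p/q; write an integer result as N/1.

Same 1,2,3: normalisation and zero-m 3j drop out of the ratio.
A: Δ: 0! 2! 4! / 7! → 1/105; sum: t=0:+1/6 = 1/6; 3j²(1 2 3; 0 -1 1) = Δ·Π!·Σ² = 8/105  (sign +1)
B: Δ: 0! 2! 4! / 7! → 1/105; sum: t=0:+1/24 = 1/24; 3j²(1 2 3; 0 2 -2) = Δ·Π!·Σ² = 1/21  (sign -1)
I_A²/I_B² = (8/105)/(1/21) = 8/5

8/5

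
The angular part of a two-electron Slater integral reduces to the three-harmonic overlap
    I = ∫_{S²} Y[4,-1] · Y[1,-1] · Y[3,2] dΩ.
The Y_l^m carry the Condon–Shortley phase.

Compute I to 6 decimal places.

Rules hold: Σm=0, L=8 even, 3≤3≤5.
N = 9·3·7 = 189
Δ = 2!·6!·0!/9! = 1/252
Racah Σ t=1..1: t=1:−1/36 = -1/36
⇒ 3j(4 1 3; 0 0 0)² = 4/63, sgn +1
Racah Σ t=0..0: t=0:+1/240 = 1/240
⇒ 3j(4 1 3; -1 -1 2)² = 1/84, sgn -1
4πI² = N·(3j₀)²·(3jₘ)² = 1/7
I = -1·√(0.142857/4π) = -0.10662181

-0.106622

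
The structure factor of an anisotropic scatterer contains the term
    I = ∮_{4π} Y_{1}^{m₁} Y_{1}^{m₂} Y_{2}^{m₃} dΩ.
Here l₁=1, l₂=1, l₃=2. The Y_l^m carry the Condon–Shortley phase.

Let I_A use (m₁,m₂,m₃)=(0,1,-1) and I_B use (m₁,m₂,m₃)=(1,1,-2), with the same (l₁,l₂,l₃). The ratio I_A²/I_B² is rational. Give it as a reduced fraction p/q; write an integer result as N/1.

1/2

l's match ⇒ only the (l;m) 3-j factors differ between A and B.
A: triangle coeff Δ(1,1,2) = 1/30; Σ_t [0,0]: t=0:+1/2 = 1/2; (3j)²=1/10 [(1 1 2; 0 1 -1)], sign=-1
B: triangle coeff Δ(1,1,2) = 1/30; Σ_t [0,0]: t=0:+1/4 = 1/4; (3j)²=1/5 [(1 1 2; 1 1 -2)], sign=+1
I_A²/I_B² = (1/10)/(1/5) = 1/2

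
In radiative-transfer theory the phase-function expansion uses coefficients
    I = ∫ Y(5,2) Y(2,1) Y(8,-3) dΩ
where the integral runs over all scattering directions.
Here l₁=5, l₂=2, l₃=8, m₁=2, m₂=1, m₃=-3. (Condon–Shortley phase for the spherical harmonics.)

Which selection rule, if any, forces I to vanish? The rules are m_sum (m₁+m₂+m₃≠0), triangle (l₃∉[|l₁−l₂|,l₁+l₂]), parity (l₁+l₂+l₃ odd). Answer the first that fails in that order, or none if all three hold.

azimuthal sum: 2 + 1 − 3 = 0  ✓
3 ≤ 8 ≤ 7 (triangle on l)  ✗
L = 5 + 2 + 8 = 15 (odd)

triangle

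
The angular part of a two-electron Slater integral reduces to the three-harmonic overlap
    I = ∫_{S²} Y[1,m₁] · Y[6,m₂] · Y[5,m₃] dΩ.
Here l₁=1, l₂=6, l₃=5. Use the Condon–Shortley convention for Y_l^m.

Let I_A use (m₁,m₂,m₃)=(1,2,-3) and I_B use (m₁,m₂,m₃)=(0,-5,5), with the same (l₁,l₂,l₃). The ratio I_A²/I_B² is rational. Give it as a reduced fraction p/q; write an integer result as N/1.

l's match ⇒ only the (l;m) 3-j factors differ between A and B.
A: triangle coeff Δ(1,6,5) = 1/858; Σ_t [0,0]: t=0:+1/161280 = 1/161280; (3j)²=1/143 [(1 6 5; 1 2 -3)], sign=+1
B: triangle coeff Δ(1,6,5) = 1/858; Σ_t [1,1]: t=1:−1/3628800 = -1/3628800; (3j)²=1/78 [(1 6 5; 0 -5 5)], sign=-1
I_A²/I_B² = (1/143)/(1/78) = 6/11

6/11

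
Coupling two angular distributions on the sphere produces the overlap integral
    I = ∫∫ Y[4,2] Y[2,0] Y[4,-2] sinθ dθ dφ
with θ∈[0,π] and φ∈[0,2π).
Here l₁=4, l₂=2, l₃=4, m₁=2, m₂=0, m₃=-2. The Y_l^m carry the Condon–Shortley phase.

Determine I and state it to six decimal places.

0.065536

Checks pass: Σm=0; 10 even; l₃=4∈[2,6].
(2·4+1)(2·2+1)(2·4+1) = 405
Δ: 2! 6! 2! / 11! → 1/13860
sum: t=0:+1/192 t=1:−1/36 t=2:+1/192 = -5/288
3j²(4 2 4; 0 0 0) = Δ·Π!·Σ² = 20/693  (sign -1)
sum: t=0:+1/192 t=1:−1/120 t=2:+1/2880 = -1/360
3j²(4 2 4; 2 0 -2) = Δ·Π!·Σ² = 16/3465  (sign -1)
combine: 4πI² = 405·20/693·16/3465 = 320/5929
take √, sign +1: I = 0.06553591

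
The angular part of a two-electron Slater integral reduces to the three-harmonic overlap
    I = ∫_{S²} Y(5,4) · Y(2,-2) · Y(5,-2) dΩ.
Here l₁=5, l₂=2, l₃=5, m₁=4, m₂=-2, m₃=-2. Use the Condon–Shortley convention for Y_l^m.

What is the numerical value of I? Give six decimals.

Checks pass: Σm=0; 12 even; l₃=5∈[3,7].
(2·5+1)(2·2+1)(2·5+1) = 605
Δ: 2! 8! 2! / 13! → 1/38610
sum: t=0:+1/2880 t=1:−1/576 t=2:+1/2880 = -1/960
3j²(5 2 5; 0 0 0) = Δ·Π!·Σ² = 10/429  (sign +1)
sum: t=0:+1/20160 = 1/20160
3j²(5 2 5; 4 -2 -2) = Δ·Π!·Σ² = 12/715  (sign -1)
combine: 4πI² = 605·10/429·12/715 = 40/169
take √, sign -1: I = -0.13724032

-0.137240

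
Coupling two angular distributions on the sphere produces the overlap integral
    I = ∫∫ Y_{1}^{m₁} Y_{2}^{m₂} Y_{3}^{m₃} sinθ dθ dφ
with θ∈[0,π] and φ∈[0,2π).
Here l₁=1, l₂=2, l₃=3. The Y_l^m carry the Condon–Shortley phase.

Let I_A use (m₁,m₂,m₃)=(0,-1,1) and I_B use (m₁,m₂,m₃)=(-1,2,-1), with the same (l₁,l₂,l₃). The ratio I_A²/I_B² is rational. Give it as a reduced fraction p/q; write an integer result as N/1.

Shared (l₁,l₂,l₃)=(1,2,3): N and (l;000)² cancel in I_A²/I_B².
A: Δ = 0!·2!·4!/7! = 1/105; Racah Σ t=0..0: t=0:+1/6 = 1/6; ⇒ 3j(1 2 3; 0 -1 1)² = 8/105, sgn +1
B: Δ = 0!·2!·4!/7! = 1/105; Racah Σ t=0..0: t=0:+1/48 = 1/48; ⇒ 3j(1 2 3; -1 2 -1)² = 1/105, sgn +1
I_A²/I_B² = (8/105)/(1/105) = 8/1

8/1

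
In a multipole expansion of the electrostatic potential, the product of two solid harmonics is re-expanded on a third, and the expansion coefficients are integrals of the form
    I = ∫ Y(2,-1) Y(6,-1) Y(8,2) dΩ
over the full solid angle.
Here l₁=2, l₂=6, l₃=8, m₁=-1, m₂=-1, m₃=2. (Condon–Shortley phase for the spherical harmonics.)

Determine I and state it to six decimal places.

0.227709

Rules hold: Σm=0, L=16 even, 4≤8≤8.
N = 5·13·17 = 1105
Δ = 0!·4!·12!/17! = 1/30940
Racah Σ t=0..0: t=0:+1/2073600 = 1/2073600
⇒ 3j(2 6 8; 0 0 0)² = 28/1105, sgn +1
Racah Σ t=0..0: t=0:+1/3628800 = 1/3628800
⇒ 3j(2 6 8; -1 -1 2)² = 36/1547, sgn +1
4πI² = N·(3j₀)²·(3jₘ)² = 144/221
I = +1·√(0.651584/4π) = 0.22770899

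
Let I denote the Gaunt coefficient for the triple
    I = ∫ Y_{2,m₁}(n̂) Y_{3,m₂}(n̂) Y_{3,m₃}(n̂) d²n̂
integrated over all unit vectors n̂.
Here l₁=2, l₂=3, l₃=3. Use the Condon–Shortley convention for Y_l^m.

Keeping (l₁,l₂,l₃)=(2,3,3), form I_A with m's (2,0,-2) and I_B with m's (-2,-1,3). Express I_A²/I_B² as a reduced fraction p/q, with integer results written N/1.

2/1

l's match ⇒ only the (l;m) 3-j factors differ between A and B.
A: triangle coeff Δ(2,3,3) = 1/3780; Σ_t [0,0]: t=0:+1/24 = 1/24; (3j)²=1/21 [(2 3 3; 2 0 -2)], sign=-1
B: triangle coeff Δ(2,3,3) = 1/3780; Σ_t [2,2]: t=2:+1/96 = 1/96; (3j)²=1/42 [(2 3 3; -2 -1 3)], sign=+1
I_A²/I_B² = (1/21)/(1/42) = 2/1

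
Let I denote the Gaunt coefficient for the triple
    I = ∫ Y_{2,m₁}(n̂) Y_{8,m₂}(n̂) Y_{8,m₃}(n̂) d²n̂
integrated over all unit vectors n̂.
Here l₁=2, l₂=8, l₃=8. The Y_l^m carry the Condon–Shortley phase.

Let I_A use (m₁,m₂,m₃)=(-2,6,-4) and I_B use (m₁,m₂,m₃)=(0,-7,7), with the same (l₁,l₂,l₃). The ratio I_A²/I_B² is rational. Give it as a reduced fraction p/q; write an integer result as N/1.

364/625

Same 2,8,8: normalisation and zero-m 3j drop out of the ratio.
A: Δ: 2! 2! 14! / 19! → 1/348840; sum: t=2:+1/3832012800 = 1/3832012800; 3j²(2 8 8; -2 6 -4) = Δ·Π!·Σ² = 91/9690  (sign +1)
B: Δ: 2! 2! 14! / 19! → 1/348840; sum: t=0:+1/24908083200 t=1:−1/87178291200 = 1/34871316480; 3j²(2 8 8; 0 -7 7) = Δ·Π!·Σ² = 125/7752  (sign -1)
I_A²/I_B² = (91/9690)/(125/7752) = 364/625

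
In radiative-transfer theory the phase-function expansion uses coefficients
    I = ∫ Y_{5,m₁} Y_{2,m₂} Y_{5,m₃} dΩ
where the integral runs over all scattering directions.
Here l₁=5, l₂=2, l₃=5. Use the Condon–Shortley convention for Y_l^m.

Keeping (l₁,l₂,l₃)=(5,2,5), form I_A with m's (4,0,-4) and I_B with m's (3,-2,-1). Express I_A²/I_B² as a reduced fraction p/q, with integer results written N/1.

l's match ⇒ only the (l;m) 3-j factors differ between A and B.
A: triangle coeff Δ(5,2,5) = 1/38610; Σ_t [0,1]: t=0:+1/20160 t=1:−1/40320 = 1/40320; (3j)²=6/715 [(5 2 5; 4 0 -4)], sign=-1
B: triangle coeff Δ(5,2,5) = 1/38610; Σ_t [0,0]: t=0:+1/5760 = 1/5760; (3j)²=56/2145 [(5 2 5; 3 -2 -1)], sign=+1
I_A²/I_B² = (6/715)/(56/2145) = 9/28

9/28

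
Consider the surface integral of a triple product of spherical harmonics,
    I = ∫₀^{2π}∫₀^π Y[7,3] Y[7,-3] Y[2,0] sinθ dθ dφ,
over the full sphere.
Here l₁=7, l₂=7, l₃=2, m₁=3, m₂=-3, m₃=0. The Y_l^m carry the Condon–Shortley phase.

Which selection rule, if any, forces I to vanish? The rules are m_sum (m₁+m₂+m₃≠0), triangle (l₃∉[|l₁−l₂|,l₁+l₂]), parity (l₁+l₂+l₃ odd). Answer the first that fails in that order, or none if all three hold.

azimuthal sum: 3 − 3 + 0 = 0  ✓
0 ≤ 2 ≤ 14 (triangle on l)  ✓
L = 7 + 7 + 2 = 16 (even)  ✓

none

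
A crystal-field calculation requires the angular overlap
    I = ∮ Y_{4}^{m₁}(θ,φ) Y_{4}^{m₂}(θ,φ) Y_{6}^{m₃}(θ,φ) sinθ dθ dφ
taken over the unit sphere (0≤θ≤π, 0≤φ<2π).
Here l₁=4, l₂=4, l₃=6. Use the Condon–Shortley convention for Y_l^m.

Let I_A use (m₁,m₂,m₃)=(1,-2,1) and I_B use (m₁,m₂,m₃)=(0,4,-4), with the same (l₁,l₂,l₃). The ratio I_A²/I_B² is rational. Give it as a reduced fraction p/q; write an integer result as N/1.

Shared (l₁,l₂,l₃)=(4,4,6): N and (l;000)² cancel in I_A²/I_B².
A: Δ = 2!·6!·6!/15! = 1/1261260; Racah Σ t=0..2: t=0:+1/3456 t=1:−1/5760 t=2:+1/172800 = 7/57600; ⇒ 3j(4 4 6; 1 -2 1)² = 21/2860, sgn -1
B: Δ = 2!·6!·6!/15! = 1/1261260; Racah Σ t=2..2: t=2:+1/69120 = 1/69120; ⇒ 3j(4 4 6; 0 4 -4)² = 4/143, sgn +1
I_A²/I_B² = (21/2860)/(4/143) = 21/80

21/80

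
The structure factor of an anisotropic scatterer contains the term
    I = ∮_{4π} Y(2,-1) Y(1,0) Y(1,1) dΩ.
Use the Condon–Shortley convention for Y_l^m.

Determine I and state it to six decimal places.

-0.218510

m-sum 0 ✓  L=4 even ✓  1≤1≤3 ✓
Π(2lᵢ+1) = 5×3×3 = 45
triangle coeff Δ(2,1,1) = 1/30
Σ_t [1,1]: t=1:−1/1 = -1/1
(3j)²=2/15 [(2 1 1; 0 0 0)], sign=+1
Σ_t [1,1]: t=1:−1/2 = -1/2
(3j)²=1/10 [(2 1 1; -1 0 1)], sign=-1
⇒ 4πI² = 3/5
I = (-1)√(3/5/(4π)) = -0.21850969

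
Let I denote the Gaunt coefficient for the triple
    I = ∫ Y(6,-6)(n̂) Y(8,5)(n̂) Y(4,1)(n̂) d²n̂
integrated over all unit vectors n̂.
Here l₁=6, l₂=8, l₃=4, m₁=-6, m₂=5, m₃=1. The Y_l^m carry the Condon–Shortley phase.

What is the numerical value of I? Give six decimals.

0.118339

Checks pass: Σm=0; 18 even; l₃=4∈[2,14].
(2·6+1)(2·8+1)(2·4+1) = 1989
Δ: 10! 2! 6! / 19! → 1/23279256
sum: t=4:+1/1658880 t=5:−1/518400 t=6:+1/1658880 = -1/1382400
3j²(6 8 4; 0 0 0) = Δ·Π!·Σ² = 504/46189  (sign -1)
sum: t=10:+1/261273600 = 1/261273600
3j²(6 8 4; -6 5 1) = Δ·Π!·Σ² = 55/6783  (sign -1)
combine: 4πI² = 1989·504/46189·55/6783 = 1080/6137
take √, sign +1: I = 0.11833927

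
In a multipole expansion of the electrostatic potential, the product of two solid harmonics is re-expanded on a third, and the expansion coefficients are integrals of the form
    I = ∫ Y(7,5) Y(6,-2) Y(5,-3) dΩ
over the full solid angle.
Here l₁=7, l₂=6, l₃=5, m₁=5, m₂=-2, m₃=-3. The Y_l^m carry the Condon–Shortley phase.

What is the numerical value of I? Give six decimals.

0.010531

Rules hold: Σm=0, L=18 even, 1≤5≤13.
N = 15·13·11 = 2145
Δ = 8!·6!·4!/19! = 1/174594420
Racah Σ t=2..6: t=2:+1/4147200 t=3:−1/207360 t=4:+1/82944 t=5:−1/207360 t=6:+1/4147200 = 1/345600
⇒ 3j(7 6 5; 0 0 0)² = 420/46189, sgn -1
Racah Σ t=0..2: t=0:+1/46448640 t=1:−1/3628800 t=2:+1/4147200 = -1/77414400
⇒ 3j(7 6 5; 5 -2 -3)² = 3/41990, sgn -1
4πI² = N·(3j₀)²·(3jₘ)² = 1890/1356277
I = +1·√(0.00139352/4π) = 0.01053057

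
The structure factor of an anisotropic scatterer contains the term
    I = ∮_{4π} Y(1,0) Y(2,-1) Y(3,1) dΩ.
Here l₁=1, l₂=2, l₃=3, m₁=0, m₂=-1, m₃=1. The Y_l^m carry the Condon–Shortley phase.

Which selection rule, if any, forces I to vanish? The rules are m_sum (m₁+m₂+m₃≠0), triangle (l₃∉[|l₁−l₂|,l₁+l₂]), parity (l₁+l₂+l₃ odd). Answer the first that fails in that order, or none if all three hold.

none

Σmᵢ = 0  ✓
l₃∈[|l₁−l₂|,l₁+l₂]=[1,3], have l₃=3  ✓
Σlᵢ = 6 ⇒ even  ✓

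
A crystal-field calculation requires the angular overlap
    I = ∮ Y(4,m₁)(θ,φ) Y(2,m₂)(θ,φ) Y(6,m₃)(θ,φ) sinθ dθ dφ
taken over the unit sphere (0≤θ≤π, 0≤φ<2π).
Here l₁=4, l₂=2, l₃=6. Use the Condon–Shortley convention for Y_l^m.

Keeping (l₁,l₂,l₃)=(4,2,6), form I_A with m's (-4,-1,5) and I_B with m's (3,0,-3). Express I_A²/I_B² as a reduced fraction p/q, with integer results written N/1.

55/36

Same 4,2,6: normalisation and zero-m 3j drop out of the ratio.
A: Δ: 0! 8! 4! / 13! → 1/6435; sum: t=0:+1/241920 = 1/241920; 3j²(4 2 6; -4 -1 5) = Δ·Π!·Σ² = 1/39  (sign -1)
B: Δ: 0! 8! 4! / 13! → 1/6435; sum: t=0:+1/20160 = 1/20160; 3j²(4 2 6; 3 0 -3) = Δ·Π!·Σ² = 12/715  (sign -1)
I_A²/I_B² = (1/39)/(12/715) = 55/36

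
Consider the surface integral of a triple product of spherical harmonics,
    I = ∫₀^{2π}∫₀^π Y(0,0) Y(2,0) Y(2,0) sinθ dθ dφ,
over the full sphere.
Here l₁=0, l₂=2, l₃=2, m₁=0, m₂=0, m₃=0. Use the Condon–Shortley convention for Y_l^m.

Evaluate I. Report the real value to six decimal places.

Checks pass: Σm=0; 4 even; l₃=2∈[2,2].
(2·0+1)(2·2+1)(2·2+1) = 25
Δ: 0! 0! 4! / 5! → 1/5
sum: t=0:+1/4 = 1/4
3j²(0 2 2; 0 0 0) = Δ·Π!·Σ² = 1/5  (sign +1)
(m-triple is (0,0,0) — same symbol as above.)
combine: 4πI² = 25·1/5·1/5 = 1/1
take √, sign +1: I = 0.28209479

0.282095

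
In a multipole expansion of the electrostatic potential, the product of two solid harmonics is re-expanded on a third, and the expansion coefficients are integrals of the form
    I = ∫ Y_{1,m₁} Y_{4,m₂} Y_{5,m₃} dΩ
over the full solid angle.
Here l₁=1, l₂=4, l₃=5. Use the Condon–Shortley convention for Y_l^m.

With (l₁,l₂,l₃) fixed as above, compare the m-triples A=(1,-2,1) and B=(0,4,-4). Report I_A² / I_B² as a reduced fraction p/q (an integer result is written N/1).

2/3

Same 1,4,5: normalisation and zero-m 3j drop out of the ratio.
A: Δ: 0! 2! 8! / 11! → 1/495; sum: t=0:+1/2880 = 1/2880; 3j²(1 4 5; 1 -2 1) = Δ·Π!·Σ² = 2/165  (sign +1)
B: Δ: 0! 2! 8! / 11! → 1/495; sum: t=0:+1/40320 = 1/40320; 3j²(1 4 5; 0 4 -4) = Δ·Π!·Σ² = 1/55  (sign -1)
I_A²/I_B² = (2/165)/(1/55) = 2/3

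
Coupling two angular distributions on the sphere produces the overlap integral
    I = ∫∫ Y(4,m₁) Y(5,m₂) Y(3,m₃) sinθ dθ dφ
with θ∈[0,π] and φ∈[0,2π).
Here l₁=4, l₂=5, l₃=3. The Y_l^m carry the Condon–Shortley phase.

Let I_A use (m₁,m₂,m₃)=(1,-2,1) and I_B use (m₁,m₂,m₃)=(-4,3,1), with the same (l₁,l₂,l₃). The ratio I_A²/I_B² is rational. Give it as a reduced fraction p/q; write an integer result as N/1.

16/21

l's match ⇒ only the (l;m) 3-j factors differ between A and B.
A: triangle coeff Δ(4,5,3) = 1/180180; Σ_t [1,3]: t=1:−1/960 t=2:+1/288 t=3:−1/1728 = 1/540; (3j)²=128/6435 [(4 5 3; 1 -2 1)], sign=+1
B: triangle coeff Δ(4,5,3) = 1/180180; Σ_t [6,6]: t=6:+1/5760 = 1/5760; (3j)²=56/2145 [(4 5 3; -4 3 1)], sign=+1
I_A²/I_B² = (128/6435)/(56/2145) = 16/21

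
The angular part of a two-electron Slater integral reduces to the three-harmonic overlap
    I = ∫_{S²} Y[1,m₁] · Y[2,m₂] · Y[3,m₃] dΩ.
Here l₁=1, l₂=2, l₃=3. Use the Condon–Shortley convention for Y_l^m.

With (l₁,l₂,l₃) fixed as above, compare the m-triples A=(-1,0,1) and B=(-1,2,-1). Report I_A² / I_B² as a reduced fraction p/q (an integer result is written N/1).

6/1

l's match ⇒ only the (l;m) 3-j factors differ between A and B.
A: triangle coeff Δ(1,2,3) = 1/105; Σ_t [0,0]: t=0:+1/8 = 1/8; (3j)²=2/35 [(1 2 3; -1 0 1)], sign=+1
B: triangle coeff Δ(1,2,3) = 1/105; Σ_t [0,0]: t=0:+1/48 = 1/48; (3j)²=1/105 [(1 2 3; -1 2 -1)], sign=+1
I_A²/I_B² = (2/35)/(1/105) = 6/1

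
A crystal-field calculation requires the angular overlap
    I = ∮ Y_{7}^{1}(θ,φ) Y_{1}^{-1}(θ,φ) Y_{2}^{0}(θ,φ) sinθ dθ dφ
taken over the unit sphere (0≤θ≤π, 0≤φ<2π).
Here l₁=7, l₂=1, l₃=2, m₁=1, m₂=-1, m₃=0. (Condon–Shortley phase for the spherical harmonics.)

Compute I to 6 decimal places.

0.000000

l₃=2 ∉ [6,8] — triangle fails ⇒ I = 0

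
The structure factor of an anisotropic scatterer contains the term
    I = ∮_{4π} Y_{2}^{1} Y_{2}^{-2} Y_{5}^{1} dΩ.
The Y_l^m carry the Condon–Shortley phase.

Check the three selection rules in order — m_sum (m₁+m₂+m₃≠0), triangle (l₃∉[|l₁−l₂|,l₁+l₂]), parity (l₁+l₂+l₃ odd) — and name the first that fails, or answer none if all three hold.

Σmᵢ = 0  ✓
l₃∈[|l₁−l₂|,l₁+l₂]=[0,4], have l₃=5  ✗
Σlᵢ = 9 ⇒ odd

triangle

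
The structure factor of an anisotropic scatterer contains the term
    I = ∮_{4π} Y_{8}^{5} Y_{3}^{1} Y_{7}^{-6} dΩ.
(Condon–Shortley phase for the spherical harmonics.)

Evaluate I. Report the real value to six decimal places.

Rules hold: Σm=0, L=18 even, 5≤7≤11.
N = 17·7·15 = 1785
Δ = 4!·12!·2!/19! = 1/5290740
Racah Σ t=1..3: t=1:−1/7257600 t=2:+1/2073600 t=3:−1/7257600 = 1/4838400
⇒ 3j(8 3 7; 0 0 0)² = 252/20995, sgn -1
Racah Σ t=2..3: t=2:+1/319334400 t=3:−1/2874009600 = 1/359251200
⇒ 3j(8 3 7; 5 1 -6)² = 1664/101745, sgn -1
4πI² = N·(3j₀)²·(3jₘ)² = 10752/30685
I = +1·√(0.350399/4π) = 0.16698468

0.166985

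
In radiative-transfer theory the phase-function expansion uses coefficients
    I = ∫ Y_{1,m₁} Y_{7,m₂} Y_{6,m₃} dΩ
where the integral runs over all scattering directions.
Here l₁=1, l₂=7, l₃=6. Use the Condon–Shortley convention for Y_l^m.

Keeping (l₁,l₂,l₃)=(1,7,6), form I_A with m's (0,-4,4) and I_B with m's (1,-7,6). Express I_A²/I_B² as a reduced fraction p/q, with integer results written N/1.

33/91

Shared (l₁,l₂,l₃)=(1,7,6): N and (l;000)² cancel in I_A²/I_B².
A: Δ = 2!·0!·12!/15! = 1/1365; Racah Σ t=1..1: t=1:−1/7257600 = -1/7257600; ⇒ 3j(1 7 6; 0 -4 4)² = 11/455, sgn -1
B: Δ = 2!·0!·12!/15! = 1/1365; Racah Σ t=0..0: t=0:+1/958003200 = 1/958003200; ⇒ 3j(1 7 6; 1 -7 6)² = 1/15, sgn +1
I_A²/I_B² = (11/455)/(1/15) = 33/91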